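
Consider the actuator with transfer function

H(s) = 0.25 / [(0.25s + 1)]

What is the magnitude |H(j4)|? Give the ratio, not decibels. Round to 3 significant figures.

0.177

At ω = 4 rad/s:
pole (1 + j4·0.25) = 1 + j1 → |·| ≈ 1.4142, ∠ ≈ 45.00°
|H| = 0.25 · 1 / (1.4142) ≈ 0.17678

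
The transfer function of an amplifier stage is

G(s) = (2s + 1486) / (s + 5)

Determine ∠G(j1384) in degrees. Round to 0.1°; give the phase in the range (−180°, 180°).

-28.0°

Substitute s = j1384:
Numerator: 2(j1384) + 1486 = 1486 + j2768
Denominator: (j1384) + 5 = 5 + j1384
|N| = √(1486² + 2768²) ≈ 3141.7, ∠N ≈ 61.77°
|D| = √(5² + 1384²) ≈ 1384, ∠D ≈ 89.79°
∠G = 61.77° − 89.79° = -28.02°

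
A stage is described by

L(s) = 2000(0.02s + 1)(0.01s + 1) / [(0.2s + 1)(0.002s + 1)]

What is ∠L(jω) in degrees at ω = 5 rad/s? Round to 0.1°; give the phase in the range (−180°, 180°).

-37.0°

At ω = 5 rad/s:
zero (1 + j5·0.02) = 1 + j0.1 → |·| ≈ 1.005, ∠ ≈ 5.71°
zero (1 + j5·0.01) = 1 + j0.05 → |·| ≈ 1.0012, ∠ ≈ 2.86°
pole (1 + j5·0.2) = 1 + j1 → |·| ≈ 1.4142, ∠ ≈ 45.00°
pole (1 + j5·0.002) = 1 + j0.01 → |·| ≈ 1, ∠ ≈ 0.57°
∠L = (5.71° + 2.86°) − (45.00° + 0.57°) = -37.00°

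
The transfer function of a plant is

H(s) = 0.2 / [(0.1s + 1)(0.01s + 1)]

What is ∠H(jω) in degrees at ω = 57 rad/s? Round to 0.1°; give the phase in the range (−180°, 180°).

-109.7°

At ω = 57 rad/s:
pole (1 + j57·0.1) = 1 + j5.7 → |·| ≈ 5.7871, ∠ ≈ 80.05°
pole (1 + j57·0.01) = 1 + j0.57 → |·| ≈ 1.151, ∠ ≈ 29.68°
∠H = (0°) − (80.05° + 29.68°) = -109.73°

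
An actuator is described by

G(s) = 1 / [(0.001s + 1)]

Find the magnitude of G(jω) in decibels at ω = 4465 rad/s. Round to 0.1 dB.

-13.2 dB

At ω = 4465 rad/s:
pole (1 + j4465·0.001) = 1 + j4.465 → |·| ≈ 4.5756, ∠ ≈ 77.38°
|G| = 1 · 1 / (4.5756) ≈ 0.21855
Gain = 20 log₁₀(0.21855) ≈ -13.21 dB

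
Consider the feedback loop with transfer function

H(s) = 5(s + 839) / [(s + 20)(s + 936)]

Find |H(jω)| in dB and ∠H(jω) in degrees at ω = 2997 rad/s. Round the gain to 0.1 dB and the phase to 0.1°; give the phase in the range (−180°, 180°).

-55.6 dB, -87.9°

At s = jω = j2997:
zero (s+839): 839 + j2997 → |·| = √(839²+2997²) = √9685930 ≈ 3112.2, ∠ = arctan(2997/839) ≈ 74.36°
pole (s+20): 20 + j2997 → |·| = √(20²+2997²) = √8982409 ≈ 2997.1, ∠ = arctan(2997/20) ≈ 89.62°
pole (s+936): 936 + j2997 → |·| = √(936²+2997²) = √9858105 ≈ 3139.8, ∠ = arctan(2997/936) ≈ 72.66°
|H| = 5 · 3112.2 / 9.4103e+06 ≈ 0.0016536
Gain = 20 log₁₀(0.0016536) ≈ -55.63 dB
∠H = 74.36° − 162.28° = -87.92°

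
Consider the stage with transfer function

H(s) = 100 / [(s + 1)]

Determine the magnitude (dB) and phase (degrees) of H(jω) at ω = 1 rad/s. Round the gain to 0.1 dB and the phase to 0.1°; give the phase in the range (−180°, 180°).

37.0 dB, -45.0°

At ω = 1 rad/s:
pole (1 + j1·1) = 1 + j1 → |·| ≈ 1.4142, ∠ ≈ 45.00°
|H| = 100 · 1 / (1.4142) ≈ 70.711
Gain = 20 log₁₀(70.711) ≈ 36.99 dB
∠H = (0°) − (45.00°) = -45.00°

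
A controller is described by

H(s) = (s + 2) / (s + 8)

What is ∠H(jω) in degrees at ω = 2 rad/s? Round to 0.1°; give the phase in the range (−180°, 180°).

At s = jω = j2:
zero (s+2): 2 + j2 → |·| = √(2²+2²) = √8 ≈ 2.8284, ∠ = arctan(2/2) ≈ 45.00°
pole (s+8): 8 + j2 → |·| = √(8²+2²) = √68 ≈ 8.2462, ∠ = arctan(2/8) ≈ 14.04°
∠H = 45.00° − 14.04° = 30.96°

31.0°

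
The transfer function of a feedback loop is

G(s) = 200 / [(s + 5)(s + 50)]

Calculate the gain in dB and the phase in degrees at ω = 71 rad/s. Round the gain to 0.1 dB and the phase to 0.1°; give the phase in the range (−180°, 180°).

-29.8 dB, -140.8°

At s = jω = j71:
pole (s+5): 5 + j71 → |·| = √(5²+71²) = √5066 ≈ 71.176, ∠ = arctan(71/5) ≈ 85.97°
pole (s+50): 50 + j71 → |·| = √(50²+71²) = √7541 ≈ 86.839, ∠ = arctan(71/50) ≈ 54.85°
|G| = 200 / 6180.9 ≈ 0.032358
Gain = 20 log₁₀(0.032358) ≈ -29.80 dB
∠G = 0.00° − 140.82° = -140.82°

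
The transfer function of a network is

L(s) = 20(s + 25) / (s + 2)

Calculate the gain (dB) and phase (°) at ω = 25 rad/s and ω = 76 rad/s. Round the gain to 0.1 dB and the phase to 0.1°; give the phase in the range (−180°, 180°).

At s = jω = j25:
zero (s+25): 25 + j25 → |·| = √(25²+25²) = √1250 ≈ 35.355, ∠ = arctan(25/25) ≈ 45.00°
pole (s+2): 2 + j25 → |·| = √(2²+25²) = √629 ≈ 25.08, ∠ = arctan(25/2) ≈ 85.43°
|L| = 20 · 35.355 / 25.08 ≈ 28.194
Gain = 20 log₁₀(28.194) ≈ 29.00 dB
∠L = 45.00° − 85.43° = -40.43°

At s = jω = j76:
zero (s+25): 25 + j76 → |·| = √(25²+76²) = √6401 ≈ 80.006, ∠ = arctan(76/25) ≈ 71.79°
pole (s+2): 2 + j76 → |·| = √(2²+76²) = √5780 ≈ 76.026, ∠ = arctan(76/2) ≈ 88.49°
|L| = 20 · 80.006 / 76.026 ≈ 21.047
Gain = 20 log₁₀(21.047) ≈ 26.46 dB
∠L = 71.79° − 88.49° = -16.70°

ω = 25: 29.0 dB, -40.4°; ω = 76: 26.5 dB, -16.7°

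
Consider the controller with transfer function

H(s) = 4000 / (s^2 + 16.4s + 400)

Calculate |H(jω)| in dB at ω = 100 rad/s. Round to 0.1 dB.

-7.7 dB

At s = jω = j100:
quadratic: (j100)² + 16.4·j100 + 400 = -9600 + j1640 → |·| ≈ 9739.1, ∠ ≈ 170.31°
|H| = 4000 / 9739.1 ≈ 0.41072
Gain = 20 log₁₀(0.41072) ≈ -7.73 dB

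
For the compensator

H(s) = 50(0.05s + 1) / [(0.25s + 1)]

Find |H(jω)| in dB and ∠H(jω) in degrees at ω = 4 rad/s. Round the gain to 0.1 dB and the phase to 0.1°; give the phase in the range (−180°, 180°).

At ω = 4 rad/s:
zero (1 + j4·0.05) = 1 + j0.2 → |·| ≈ 1.0198, ∠ ≈ 11.31°
pole (1 + j4·0.25) = 1 + j1 → |·| ≈ 1.4142, ∠ ≈ 45.00°
|H| = 50 · 1.0198 / (1.4142) ≈ 36.056
Gain = 20 log₁₀(36.056) ≈ 31.14 dB
∠H = (11.31°) − (45.00°) = -33.69°

31.1 dB, -33.7°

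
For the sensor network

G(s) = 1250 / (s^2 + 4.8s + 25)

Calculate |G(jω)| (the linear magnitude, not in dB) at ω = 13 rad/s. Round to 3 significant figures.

At s = jω = j13:
quadratic: (j13)² + 4.8·j13 + 25 = -144 + j62.4 → |·| ≈ 156.94, ∠ ≈ 156.57°
|G| = 1250 / 156.94 ≈ 7.9648

7.96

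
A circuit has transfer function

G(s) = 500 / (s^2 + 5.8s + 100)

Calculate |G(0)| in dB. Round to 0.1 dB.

G(0) = 500 / 100 = 5
20 log₁₀(5) ≈ 13.98 dB

14.0 dB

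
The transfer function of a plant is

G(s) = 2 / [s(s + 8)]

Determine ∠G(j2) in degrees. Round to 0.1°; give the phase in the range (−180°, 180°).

At s = jω = j2:
pole (s+8): 8 + j2 → |·| = √(8²+2²) = √68 ≈ 8.2462, ∠ = arctan(2/8) ≈ 14.04°
pole at origin: |s| = 2, ∠ = 90.00° (in denominator)
∠G = 0.00° − 104.04° = -104.04°

-104.0°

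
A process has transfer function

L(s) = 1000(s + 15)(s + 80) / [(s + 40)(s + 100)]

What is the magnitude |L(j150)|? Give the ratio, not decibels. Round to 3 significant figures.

916

At s = jω = j150:
zero (s+15): 15 + j150 → |·| = √(15²+150²) = √22725 ≈ 150.75, ∠ = arctan(150/15) ≈ 84.29°
zero (s+80): 80 + j150 → |·| = √(80²+150²) = √28900 ≈ 170, ∠ = arctan(150/80) ≈ 61.93°
pole (s+40): 40 + j150 → |·| = √(40²+150²) = √24100 ≈ 155.24, ∠ = arctan(150/40) ≈ 75.07°
pole (s+100): 100 + j150 → |·| = √(100²+150²) = √32500 ≈ 180.28, ∠ = arctan(150/100) ≈ 56.31°
|L| = 1000 · 25628 / 27987 ≈ 915.71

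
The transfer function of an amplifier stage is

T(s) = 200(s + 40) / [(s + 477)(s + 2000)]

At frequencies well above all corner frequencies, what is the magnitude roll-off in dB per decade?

-20 dB/decade

Each pole contributes −20 dB/decade at high frequency; each zero contributes +20 dB/decade.
Net: 1 zero(s) − 2 pole(s) → -20 dB/decade.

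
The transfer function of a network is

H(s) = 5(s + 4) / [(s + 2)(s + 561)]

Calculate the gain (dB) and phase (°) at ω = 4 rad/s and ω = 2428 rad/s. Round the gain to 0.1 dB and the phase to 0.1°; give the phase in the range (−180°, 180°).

ω = 4: -39.0 dB, -18.8°; ω = 2428: -54.0 dB, -77.0°

At s = jω = j4:
zero (s+4): 4 + j4 → |·| = √(4²+4²) = √32 ≈ 5.6569, ∠ = arctan(4/4) ≈ 45.00°
pole (s+2): 2 + j4 → |·| = √(2²+4²) = √20 ≈ 4.4721, ∠ = arctan(4/2) ≈ 63.43°
pole (s+561): 561 + j4 → |·| = √(561²+4²) = √314737 ≈ 561.01, ∠ = arctan(4/561) ≈ 0.41°
|H| = 5 · 5.6569 / 2508.9 ≈ 0.011274
Gain = 20 log₁₀(0.011274) ≈ -38.96 dB
∠H = 45.00° − 63.84° = -18.84°

At s = jω = j2428:
zero (s+4): 4 + j2428 → |·| = √(4²+2428²) = √5895200 ≈ 2428, ∠ = arctan(2428/4) ≈ 89.91°
pole (s+2): 2 + j2428 → |·| = √(2²+2428²) = √5895188 ≈ 2428, ∠ = arctan(2428/2) ≈ 89.95°
pole (s+561): 561 + j2428 → |·| = √(561²+2428²) = √6209905 ≈ 2492, ∠ = arctan(2428/561) ≈ 76.99°
|H| = 5 · 2428 / 6.0506e+06 ≈ 0.0020064
Gain = 20 log₁₀(0.0020064) ≈ -53.95 dB
∠H = 89.91° − 166.94° = -77.03°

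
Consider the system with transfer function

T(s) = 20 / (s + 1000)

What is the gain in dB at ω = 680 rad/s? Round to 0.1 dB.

At s = jω = j680:
pole (s+1000): 1000 + j680 → |·| = √(1000²+680²) = √1462400 ≈ 1209.3, ∠ = arctan(680/1000) ≈ 34.22°
|T| = 20 / 1209.3 ≈ 0.016538
Gain = 20 log₁₀(0.016538) ≈ -35.63 dB

-35.6 dB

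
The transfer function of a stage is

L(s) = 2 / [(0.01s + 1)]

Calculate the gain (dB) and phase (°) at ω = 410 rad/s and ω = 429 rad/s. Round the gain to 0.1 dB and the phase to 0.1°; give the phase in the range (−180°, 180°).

ω = 410: -6.5 dB, -76.3°; ω = 429: -6.9 dB, -76.9°

At ω = 410 rad/s:
pole (1 + j410·0.01) = 1 + j4.1 → |·| ≈ 4.2202, ∠ ≈ 76.29°
|L| = 2 · 1 / (4.2202) ≈ 0.47391
Gain = 20 log₁₀(0.47391) ≈ -6.49 dB
∠L = (0°) − (76.29°) = -76.29°

At ω = 429 rad/s:
pole (1 + j429·0.01) = 1 + j4.29 → |·| ≈ 4.405, ∠ ≈ 76.88°
|L| = 2 · 1 / (4.405) ≈ 0.45403
Gain = 20 log₁₀(0.45403) ≈ -6.86 dB
∠L = (0°) − (76.88°) = -76.88°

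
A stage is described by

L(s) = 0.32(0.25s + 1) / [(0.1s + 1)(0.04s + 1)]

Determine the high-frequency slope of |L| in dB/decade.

Each pole contributes −20 dB/decade at high frequency; each zero contributes +20 dB/decade.
Net: 1 zero(s) − 2 pole(s) → -20 dB/decade.

-20 dB/decade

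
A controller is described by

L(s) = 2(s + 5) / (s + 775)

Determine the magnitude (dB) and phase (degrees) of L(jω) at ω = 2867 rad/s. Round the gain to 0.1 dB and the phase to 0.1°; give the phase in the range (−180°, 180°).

At s = jω = j2867:
zero (s+5): 5 + j2867 → |·| = √(5²+2867²) = √8219714 ≈ 2867, ∠ = arctan(2867/5) ≈ 89.90°
pole (s+775): 775 + j2867 → |·| = √(775²+2867²) = √8820314 ≈ 2969.9, ∠ = arctan(2867/775) ≈ 74.87°
|L| = 2 · 2867 / 2969.9 ≈ 1.9307
Gain = 20 log₁₀(1.9307) ≈ 5.71 dB
∠L = 89.90° − 74.87° = 15.03°

5.7 dB, 15.0°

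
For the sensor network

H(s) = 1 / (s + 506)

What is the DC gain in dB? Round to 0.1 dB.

-54.1 dB

H(0) = 1 / 506 ≈ 0.0019763
20 log₁₀(0.0019763) ≈ -54.08 dB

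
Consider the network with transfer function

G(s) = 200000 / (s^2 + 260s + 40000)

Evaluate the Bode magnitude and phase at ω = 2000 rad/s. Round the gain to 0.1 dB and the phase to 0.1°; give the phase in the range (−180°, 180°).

-26.0 dB, -172.5°

At s = jω = j2000:
quadratic: (j2000)² + 260·j2000 + 40000 = -3960000 + j520000 → |·| ≈ 3.994e+06, ∠ ≈ 172.52°
|G| = 200000 / 3.994e+06 ≈ 0.050075
Gain = 20 log₁₀(0.050075) ≈ -26.01 dB
∠G = 0.00° − 172.52° = -172.52°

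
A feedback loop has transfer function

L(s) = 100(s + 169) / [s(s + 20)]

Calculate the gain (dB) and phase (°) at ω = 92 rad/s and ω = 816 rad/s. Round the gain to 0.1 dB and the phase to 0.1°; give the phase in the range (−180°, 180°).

ω = 92: 6.9 dB, -139.2°; ω = 816: -18.1 dB, -100.3°

At s = jω = j92:
zero (s+169): 169 + j92 → |·| = √(169²+92²) = √37025 ≈ 192.42, ∠ = arctan(92/169) ≈ 28.56°
pole (s+20): 20 + j92 → |·| = √(20²+92²) = √8864 ≈ 94.149, ∠ = arctan(92/20) ≈ 77.74°
pole at origin: |s| = 92, ∠ = 90.00° (in denominator)
|L| = 100 · 192.42 / 8661.7 ≈ 2.2215
Gain = 20 log₁₀(2.2215) ≈ 6.93 dB
∠L = 28.56° − 167.74° = -139.18°

At s = jω = j816:
zero (s+169): 169 + j816 → |·| = √(169²+816²) = √694417 ≈ 833.32, ∠ = arctan(816/169) ≈ 78.30°
pole (s+20): 20 + j816 → |·| = √(20²+816²) = √666256 ≈ 816.25, ∠ = arctan(816/20) ≈ 88.60°
pole at origin: |s| = 816, ∠ = 90.00° (in denominator)
|L| = 100 · 833.32 / 6.6606e+05 ≈ 0.12511
Gain = 20 log₁₀(0.12511) ≈ -18.05 dB
∠L = 78.30° − 178.60° = -100.30°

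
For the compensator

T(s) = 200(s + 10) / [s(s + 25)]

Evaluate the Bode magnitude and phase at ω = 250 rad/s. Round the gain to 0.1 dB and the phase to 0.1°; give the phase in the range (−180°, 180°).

At s = jω = j250:
zero (s+10): 10 + j250 → |·| = √(10²+250²) = √62600 ≈ 250.2, ∠ = arctan(250/10) ≈ 87.71°
pole (s+25): 25 + j250 → |·| = √(25²+250²) = √63125 ≈ 251.25, ∠ = arctan(250/25) ≈ 84.29°
pole at origin: |s| = 250, ∠ = 90.00° (in denominator)
|T| = 200 · 250.2 / 62812 ≈ 0.79666
Gain = 20 log₁₀(0.79666) ≈ -1.97 dB
∠T = 87.71° − 174.29° = -86.58°

-2.0 dB, -86.6°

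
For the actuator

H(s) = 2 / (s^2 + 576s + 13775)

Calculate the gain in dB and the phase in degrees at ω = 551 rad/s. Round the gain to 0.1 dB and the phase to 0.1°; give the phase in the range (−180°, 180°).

Substitute s = j551:
Numerator: 2 = 2 + j0
Denominator: (j551)^2 + 576(j551) + 13775 = -289826 + j317376
|N| = √(2² + 0²) ≈ 2, ∠N ≈ 0.00°
|D| = √(289826² + 317376²) ≈ 4.298e+05, ∠D ≈ 132.40°
|H| = 2 / 4.298e+05 ≈ 4.6533e-06
Gain = 20 log₁₀(4.6533e-06) ≈ -106.64 dB
∠H = 0.00° − 132.40° = -132.40°

-106.6 dB, -132.4°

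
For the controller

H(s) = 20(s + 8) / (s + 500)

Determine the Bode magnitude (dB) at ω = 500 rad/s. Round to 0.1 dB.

23.0 dB

At s = jω = j500:
zero (s+8): 8 + j500 → |·| = √(8²+500²) = √250064 ≈ 500.06, ∠ = arctan(500/8) ≈ 89.08°
pole (s+500): 500 + j500 → |·| = √(500²+500²) = √500000 ≈ 707.11, ∠ = arctan(500/500) ≈ 45.00°
|H| = 20 · 500.06 / 707.11 ≈ 14.144
Gain = 20 log₁₀(14.144) ≈ 23.01 dB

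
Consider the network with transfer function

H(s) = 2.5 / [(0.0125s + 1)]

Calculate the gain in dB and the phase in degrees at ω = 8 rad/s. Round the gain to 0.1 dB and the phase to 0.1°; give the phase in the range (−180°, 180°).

7.9 dB, -5.7°

At ω = 8 rad/s:
pole (1 + j8·0.0125) = 1 + j0.1 → |·| ≈ 1.005, ∠ ≈ 5.71°
|H| = 2.5 · 1 / (1.005) ≈ 2.4876
Gain = 20 log₁₀(2.4876) ≈ 7.92 dB
∠H = (0°) − (5.71°) = -5.71°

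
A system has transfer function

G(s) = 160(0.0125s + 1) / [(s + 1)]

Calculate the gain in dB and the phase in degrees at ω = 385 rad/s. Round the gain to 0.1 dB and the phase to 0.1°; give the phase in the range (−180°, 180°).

6.2 dB, -11.6°

At ω = 385 rad/s:
zero (1 + j385·0.0125) = 1 + j4.8125 → |·| ≈ 4.9153, ∠ ≈ 78.26°
pole (1 + j385·1) = 1 + j385 → |·| ≈ 385, ∠ ≈ 89.85°
|G| = 160 · 4.9153 / (385) ≈ 2.0427
Gain = 20 log₁₀(2.0427) ≈ 6.20 dB
∠G = (78.26°) − (89.85°) = -11.59°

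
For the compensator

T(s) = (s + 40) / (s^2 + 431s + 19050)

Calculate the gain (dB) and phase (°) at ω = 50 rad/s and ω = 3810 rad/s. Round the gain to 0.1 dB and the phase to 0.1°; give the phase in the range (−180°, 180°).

ω = 50: -52.6 dB, -1.1°; ω = 3810: -71.7 dB, -84.1°

Substitute s = j50:
Numerator: (j50) + 40 = 40 + j50
Denominator: (j50)^2 + 431(j50) + 19050 = 16550 + j21550
|N| = √(40² + 50²) ≈ 64.031, ∠N ≈ 51.34°
|D| = √(16550² + 21550²) ≈ 27172, ∠D ≈ 52.48°
|T| = 64.031 / 27172 ≈ 0.0023565
Gain = 20 log₁₀(0.0023565) ≈ -52.55 dB
∠T = 51.34° − 52.48° = -1.14°

Substitute s = j3810:
Numerator: (j3810) + 40 = 40 + j3810
Denominator: (j3810)^2 + 431(j3810) + 19050 = -14497050 + j1642110
|N| = √(40² + 3810²) ≈ 3810.2, ∠N ≈ 89.40°
|D| = √(14497050² + 1642110²) ≈ 1.459e+07, ∠D ≈ 173.54°
|T| = 3810.2 / 1.459e+07 ≈ 0.00026115
Gain = 20 log₁₀(0.00026115) ≈ -71.66 dB
∠T = 89.40° − 173.54° = -84.14°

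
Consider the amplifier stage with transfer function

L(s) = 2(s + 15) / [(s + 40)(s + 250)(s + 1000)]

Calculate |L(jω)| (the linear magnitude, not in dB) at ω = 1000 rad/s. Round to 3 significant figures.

1.37e-06

At s = jω = j1000:
zero (s+15): 15 + j1000 → |·| = √(15²+1000²) = √1000225 ≈ 1000.1, ∠ = arctan(1000/15) ≈ 89.14°
pole (s+40): 40 + j1000 → |·| = √(40²+1000²) = √1001600 ≈ 1000.8, ∠ = arctan(1000/40) ≈ 87.71°
pole (s+250): 250 + j1000 → |·| = √(250²+1000²) = √1062500 ≈ 1030.8, ∠ = arctan(1000/250) ≈ 75.96°
pole (s+1000): 1000 + j1000 → |·| = √(1000²+1000²) = √2000000 ≈ 1414.2, ∠ = arctan(1000/1000) ≈ 45.00°
|L| = 2 · 1000.1 / 1.4589e+09 ≈ 1.371e-06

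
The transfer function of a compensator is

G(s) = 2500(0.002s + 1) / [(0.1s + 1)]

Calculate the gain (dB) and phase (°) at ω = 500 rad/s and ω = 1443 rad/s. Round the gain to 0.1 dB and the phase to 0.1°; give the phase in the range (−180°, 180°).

At ω = 500 rad/s:
zero (1 + j500·0.002) = 1 + j1 → |·| ≈ 1.4142, ∠ ≈ 45.00°
pole (1 + j500·0.1) = 1 + j50 → |·| ≈ 50.01, ∠ ≈ 88.85°
|G| = 2500 · 1.4142 / (50.01) ≈ 70.696
Gain = 20 log₁₀(70.696) ≈ 36.99 dB
∠G = (45.00°) − (88.85°) = -43.85°

At ω = 1443 rad/s:
zero (1 + j1443·0.002) = 1 + j2.886 → |·| ≈ 3.0543, ∠ ≈ 70.89°
pole (1 + j1443·0.1) = 1 + j144.3 → |·| ≈ 144.3, ∠ ≈ 89.60°
|G| = 2500 · 3.0543 / (144.3) ≈ 52.916
Gain = 20 log₁₀(52.916) ≈ 34.47 dB
∠G = (70.89°) − (89.60°) = -18.71°

ω = 500: 37.0 dB, -43.9°; ω = 1443: 34.5 dB, -18.7°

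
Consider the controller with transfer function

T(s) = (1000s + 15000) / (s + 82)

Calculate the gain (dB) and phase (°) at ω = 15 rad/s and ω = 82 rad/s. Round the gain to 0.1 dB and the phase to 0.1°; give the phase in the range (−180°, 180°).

Substitute s = j15:
Numerator: 1000(j15) + 15000 = 15000 + j15000
Denominator: (j15) + 82 = 82 + j15
|N| = √(15000² + 15000²) ≈ 21213, ∠N ≈ 45.00°
|D| = √(82² + 15²) ≈ 83.361, ∠D ≈ 10.37°
|T| = 21213 / 83.361 ≈ 254.47
Gain = 20 log₁₀(254.47) ≈ 48.11 dB
∠T = 45.00° − 10.37° = 34.63°

Substitute s = j82:
Numerator: 1000(j82) + 15000 = 15000 + j82000
Denominator: (j82) + 82 = 82 + j82
|N| = √(15000² + 82000²) ≈ 83361, ∠N ≈ 79.63°
|D| = √(82² + 82²) ≈ 115.97, ∠D ≈ 45.00°
|T| = 83361 / 115.97 ≈ 718.82
Gain = 20 log₁₀(718.82) ≈ 57.13 dB
∠T = 79.63° − 45.00° = 34.63°

ω = 15: 48.1 dB, 34.6°; ω = 82: 57.1 dB, 34.6°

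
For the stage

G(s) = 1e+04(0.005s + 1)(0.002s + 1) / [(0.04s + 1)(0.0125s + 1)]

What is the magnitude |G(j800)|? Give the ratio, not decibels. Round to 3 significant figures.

At ω = 800 rad/s:
zero (1 + j800·0.005) = 1 + j4 → |·| ≈ 4.1231, ∠ ≈ 75.96°
zero (1 + j800·0.002) = 1 + j1.6 → |·| ≈ 1.8868, ∠ ≈ 57.99°
pole (1 + j800·0.04) = 1 + j32 → |·| ≈ 32.016, ∠ ≈ 88.21°
pole (1 + j800·0.0125) = 1 + j10 → |·| ≈ 10.05, ∠ ≈ 84.29°
|G| = 1e+04 · 4.1231 · 1.8868 / (32.016 · 10.05) ≈ 241.78

242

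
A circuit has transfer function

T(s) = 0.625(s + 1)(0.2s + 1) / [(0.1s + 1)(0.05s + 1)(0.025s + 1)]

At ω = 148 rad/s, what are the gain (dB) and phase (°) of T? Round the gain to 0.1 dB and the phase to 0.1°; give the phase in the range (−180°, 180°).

16.2 dB, -65.6°

At ω = 148 rad/s:
zero (1 + j148·1) = 1 + j148 → |·| ≈ 148, ∠ ≈ 89.61°
zero (1 + j148·0.2) = 1 + j29.6 → |·| ≈ 29.617, ∠ ≈ 88.07°
pole (1 + j148·0.1) = 1 + j14.8 → |·| ≈ 14.834, ∠ ≈ 86.13°
pole (1 + j148·0.05) = 1 + j7.4 → |·| ≈ 7.4673, ∠ ≈ 82.30°
pole (1 + j148·0.025) = 1 + j3.7 → |·| ≈ 3.8328, ∠ ≈ 74.88°
|T| = 0.625 · 148 · 29.617 / (14.834 · 7.4673 · 3.8328) ≈ 6.4527
Gain = 20 log₁₀(6.4527) ≈ 16.19 dB
∠T = (89.61° + 88.07°) − (86.13° + 82.30° + 74.88°) = -65.63°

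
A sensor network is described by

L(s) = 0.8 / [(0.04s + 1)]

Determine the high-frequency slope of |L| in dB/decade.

-20 dB/decade

Each pole contributes −20 dB/decade at high frequency; each zero contributes +20 dB/decade.
Net: 0 zero(s) − 1 pole(s) → -20 dB/decade.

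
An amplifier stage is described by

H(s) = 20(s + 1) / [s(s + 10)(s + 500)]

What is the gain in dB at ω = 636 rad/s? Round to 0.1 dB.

-88.2 dB

At s = jω = j636:
zero (s+1): 1 + j636 → |·| = √(1²+636²) = √404497 ≈ 636, ∠ = arctan(636/1) ≈ 89.91°
pole (s+10): 10 + j636 → |·| = √(10²+636²) = √404596 ≈ 636.08, ∠ = arctan(636/10) ≈ 89.10°
pole (s+500): 500 + j636 → |·| = √(500²+636²) = √654496 ≈ 809.01, ∠ = arctan(636/500) ≈ 51.83°
pole at origin: |s| = 636, ∠ = 90.00° (in denominator)
|H| = 20 · 636 / 3.2728e+08 ≈ 3.8866e-05
Gain = 20 log₁₀(3.8866e-05) ≈ -88.21 dB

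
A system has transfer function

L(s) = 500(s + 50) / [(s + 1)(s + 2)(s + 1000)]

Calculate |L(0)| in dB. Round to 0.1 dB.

21.9 dB

L(0) = 500·50 / (1·2·1000) = 12.5
20 log₁₀(12.5) ≈ 21.94 dB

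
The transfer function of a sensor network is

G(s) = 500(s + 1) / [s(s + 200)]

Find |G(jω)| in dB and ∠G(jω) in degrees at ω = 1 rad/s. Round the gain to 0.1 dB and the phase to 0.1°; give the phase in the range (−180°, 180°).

At s = jω = j1:
zero (s+1): 1 + j1 → |·| = √(1²+1²) = √2 ≈ 1.4142, ∠ = arctan(1/1) ≈ 45.00°
pole (s+200): 200 + j1 → |·| = √(200²+1²) = √40001 ≈ 200, ∠ = arctan(1/200) ≈ 0.29°
pole at origin: |s| = 1, ∠ = 90.00° (in denominator)
|G| = 500 · 1.4142 / 200 ≈ 3.5355
Gain = 20 log₁₀(3.5355) ≈ 10.97 dB
∠G = 45.00° − 90.29° = -45.29°

11.0 dB, -45.3°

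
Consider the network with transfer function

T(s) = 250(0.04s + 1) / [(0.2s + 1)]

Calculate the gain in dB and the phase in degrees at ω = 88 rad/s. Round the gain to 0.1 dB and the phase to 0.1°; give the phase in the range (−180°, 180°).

At ω = 88 rad/s:
zero (1 + j88·0.04) = 1 + j3.52 → |·| ≈ 3.6593, ∠ ≈ 74.14°
pole (1 + j88·0.2) = 1 + j17.6 → |·| ≈ 17.628, ∠ ≈ 86.75°
|T| = 250 · 3.6593 / (17.628) ≈ 51.896
Gain = 20 log₁₀(51.896) ≈ 34.30 dB
∠T = (74.14°) − (86.75°) = -12.61°

34.3 dB, -12.6°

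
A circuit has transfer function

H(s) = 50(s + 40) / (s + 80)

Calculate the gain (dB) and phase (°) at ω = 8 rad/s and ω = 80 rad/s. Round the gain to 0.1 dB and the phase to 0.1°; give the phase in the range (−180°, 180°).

ω = 8: 28.1 dB, 5.6°; ω = 80: 31.9 dB, 18.4°

At s = jω = j8:
zero (s+40): 40 + j8 → |·| = √(40²+8²) = √1664 ≈ 40.792, ∠ = arctan(8/40) ≈ 11.31°
pole (s+80): 80 + j8 → |·| = √(80²+8²) = √6464 ≈ 80.399, ∠ = arctan(8/80) ≈ 5.71°
|H| = 50 · 40.792 / 80.399 ≈ 25.368
Gain = 20 log₁₀(25.368) ≈ 28.09 dB
∠H = 11.31° − 5.71° = 5.60°

At s = jω = j80:
zero (s+40): 40 + j80 → |·| = √(40²+80²) = √8000 ≈ 89.443, ∠ = arctan(80/40) ≈ 63.43°
pole (s+80): 80 + j80 → |·| = √(80²+80²) = √12800 ≈ 113.14, ∠ = arctan(80/80) ≈ 45.00°
|H| = 50 · 89.443 / 113.14 ≈ 39.528
Gain = 20 log₁₀(39.528) ≈ 31.94 dB
∠H = 63.43° − 45.00° = 18.43°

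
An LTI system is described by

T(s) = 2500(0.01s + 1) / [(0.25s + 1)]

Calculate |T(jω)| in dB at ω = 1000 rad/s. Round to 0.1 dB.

At ω = 1000 rad/s:
zero (1 + j1000·0.01) = 1 + j10 → |·| ≈ 10.05, ∠ ≈ 84.29°
pole (1 + j1000·0.25) = 1 + j250 → |·| ≈ 250, ∠ ≈ 89.77°
|T| = 2500 · 10.05 / (250) ≈ 100.5
Gain = 20 log₁₀(100.5) ≈ 40.04 dB

40.0 dB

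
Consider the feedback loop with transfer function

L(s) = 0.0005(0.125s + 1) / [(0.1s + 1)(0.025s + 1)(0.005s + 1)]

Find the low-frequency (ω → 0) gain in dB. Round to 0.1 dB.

-66.0 dB

L(0) = 0.0005 · 1 / 1 = 0.0005
20 log₁₀(0.0005) ≈ -66.02 dB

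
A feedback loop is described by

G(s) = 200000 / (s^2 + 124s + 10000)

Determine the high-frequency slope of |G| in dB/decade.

Each pole contributes −20 dB/decade at high frequency; each zero contributes +20 dB/decade.
Net: 0 zero(s) − 2 pole(s) → -40 dB/decade.

-40 dB/decade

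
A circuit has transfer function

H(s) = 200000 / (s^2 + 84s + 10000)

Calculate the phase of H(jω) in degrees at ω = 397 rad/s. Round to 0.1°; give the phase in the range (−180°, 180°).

-167.3°

At s = jω = j397:
quadratic: (j397)² + 84·j397 + 10000 = -147609 + j33348 → |·| ≈ 1.5133e+05, ∠ ≈ 167.27°
∠H = 0.00° − 167.27° = -167.27°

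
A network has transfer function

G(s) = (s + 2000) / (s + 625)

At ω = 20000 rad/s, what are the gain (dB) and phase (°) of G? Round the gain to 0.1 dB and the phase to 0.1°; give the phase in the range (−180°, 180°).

0.0 dB, -3.9°

At s = jω = j20000:
zero (s+2000): 2000 + j20000 → |·| = √(2000²+20000²) = √404000000 ≈ 20100, ∠ = arctan(20000/2000) ≈ 84.29°
pole (s+625): 625 + j20000 → |·| = √(625²+20000²) = √400390625 ≈ 20010, ∠ = arctan(20000/625) ≈ 88.21°
|G| = 1 · 20100 / 20010 ≈ 1.0045
Gain = 20 log₁₀(1.0045) ≈ 0.04 dB
∠G = 84.29° − 88.21° = -3.92°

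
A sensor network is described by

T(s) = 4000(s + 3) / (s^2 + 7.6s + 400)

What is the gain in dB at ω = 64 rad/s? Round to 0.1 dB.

At s = jω = j64:
zero (s+3): 3 + j64 → |·| = √(3²+64²) = √4105 ≈ 64.07, ∠ = arctan(64/3) ≈ 87.32°
quadratic: (j64)² + 7.6·j64 + 400 = -3696 + j486.4 → |·| ≈ 3727.9, ∠ ≈ 172.50°
|T| = 4000 · 64.07 / 3727.9 ≈ 68.746
Gain = 20 log₁₀(68.746) ≈ 36.74 dB

36.7 dB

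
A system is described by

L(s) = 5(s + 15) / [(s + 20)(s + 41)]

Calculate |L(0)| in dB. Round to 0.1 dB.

-20.8 dB

L(0) = 5·15 / (20·41) ≈ 0.091463
20 log₁₀(0.091463) ≈ -20.78 dB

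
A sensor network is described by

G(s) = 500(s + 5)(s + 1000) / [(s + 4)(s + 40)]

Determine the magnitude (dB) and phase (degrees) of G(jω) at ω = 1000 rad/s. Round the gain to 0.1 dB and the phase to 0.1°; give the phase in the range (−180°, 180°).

At s = jω = j1000:
zero (s+5): 5 + j1000 → |·| = √(5²+1000²) = √1000025 ≈ 1000, ∠ = arctan(1000/5) ≈ 89.71°
zero (s+1000): 1000 + j1000 → |·| = √(1000²+1000²) = √2000000 ≈ 1414.2, ∠ = arctan(1000/1000) ≈ 45.00°
pole (s+4): 4 + j1000 → |·| = √(4²+1000²) = √1000016 ≈ 1000, ∠ = arctan(1000/4) ≈ 89.77°
pole (s+40): 40 + j1000 → |·| = √(40²+1000²) = √1001600 ≈ 1000.8, ∠ = arctan(1000/40) ≈ 87.71°
|G| = 500 · 1.4142e+06 / 1.0008e+06 ≈ 706.53
Gain = 20 log₁₀(706.53) ≈ 56.98 dB
∠G = 134.71° − 177.48° = -42.77°

57.0 dB, -42.8°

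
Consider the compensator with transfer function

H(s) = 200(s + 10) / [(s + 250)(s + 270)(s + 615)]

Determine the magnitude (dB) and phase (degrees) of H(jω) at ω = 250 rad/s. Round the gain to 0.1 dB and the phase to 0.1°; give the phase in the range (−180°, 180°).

-64.7 dB, -22.2°

At s = jω = j250:
zero (s+10): 10 + j250 → |·| = √(10²+250²) = √62600 ≈ 250.2, ∠ = arctan(250/10) ≈ 87.71°
pole (s+250): 250 + j250 → |·| = √(250²+250²) = √125000 ≈ 353.55, ∠ = arctan(250/250) ≈ 45.00°
pole (s+270): 270 + j250 → |·| = √(270²+250²) = √135400 ≈ 367.97, ∠ = arctan(250/270) ≈ 42.80°
pole (s+615): 615 + j250 → |·| = √(615²+250²) = √440725 ≈ 663.87, ∠ = arctan(250/615) ≈ 22.12°
|H| = 200 · 250.2 / 8.6367e+07 ≈ 0.00057939
Gain = 20 log₁₀(0.00057939) ≈ -64.74 dB
∠H = 87.71° − 109.92° = -22.21°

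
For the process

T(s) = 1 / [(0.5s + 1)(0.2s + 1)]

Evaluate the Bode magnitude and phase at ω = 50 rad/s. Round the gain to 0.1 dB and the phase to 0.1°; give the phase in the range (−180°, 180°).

At ω = 50 rad/s:
pole (1 + j50·0.5) = 1 + j25 → |·| ≈ 25.02, ∠ ≈ 87.71°
pole (1 + j50·0.2) = 1 + j10 → |·| ≈ 10.05, ∠ ≈ 84.29°
|T| = 1 · 1 / (25.02 · 10.05) ≈ 0.0039769
Gain = 20 log₁₀(0.0039769) ≈ -48.01 dB
∠T = (0°) − (87.71° + 84.29°) = -172.00°

-48.0 dB, -172.0°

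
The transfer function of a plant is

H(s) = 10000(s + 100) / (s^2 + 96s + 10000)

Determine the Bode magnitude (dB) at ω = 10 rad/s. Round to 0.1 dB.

40.1 dB

At s = jω = j10:
zero (s+100): 100 + j10 → |·| = √(100²+10²) = √10100 ≈ 100.5, ∠ = arctan(10/100) ≈ 5.71°
quadratic: (j10)² + 96·j10 + 10000 = 9900 + j960 → |·| ≈ 9946.4, ∠ ≈ 5.54°
|H| = 10000 · 100.5 / 9946.4 ≈ 101.04
Gain = 20 log₁₀(101.04) ≈ 40.09 dB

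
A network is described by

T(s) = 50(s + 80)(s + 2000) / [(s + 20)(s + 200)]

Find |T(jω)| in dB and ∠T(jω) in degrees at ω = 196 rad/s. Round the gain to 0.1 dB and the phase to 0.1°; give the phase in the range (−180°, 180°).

51.7 dB, -55.2°

At s = jω = j196:
zero (s+80): 80 + j196 → |·| = √(80²+196²) = √44816 ≈ 211.7, ∠ = arctan(196/80) ≈ 67.80°
zero (s+2000): 2000 + j196 → |·| = √(2000²+196²) = √4038416 ≈ 2009.6, ∠ = arctan(196/2000) ≈ 5.60°
pole (s+20): 20 + j196 → |·| = √(20²+196²) = √38816 ≈ 197.02, ∠ = arctan(196/20) ≈ 84.17°
pole (s+200): 200 + j196 → |·| = √(200²+196²) = √78416 ≈ 280.03, ∠ = arctan(196/200) ≈ 44.42°
|T| = 50 · 4.2543e+05 / 55172 ≈ 385.55
Gain = 20 log₁₀(385.55) ≈ 51.72 dB
∠T = 73.40° − 128.59° = -55.19°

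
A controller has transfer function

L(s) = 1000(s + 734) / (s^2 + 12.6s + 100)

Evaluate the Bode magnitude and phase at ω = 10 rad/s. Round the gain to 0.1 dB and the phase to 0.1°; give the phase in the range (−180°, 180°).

At s = jω = j10:
zero (s+734): 734 + j10 → |·| = √(734²+10²) = √538856 ≈ 734.07, ∠ = arctan(10/734) ≈ 0.78°
quadratic: (j10)² + 12.6·j10 + 100 = 0 + j126 → |·| ≈ 126, ∠ ≈ 90.00°
|L| = 1000 · 734.07 / 126 ≈ 5826
Gain = 20 log₁₀(5826) ≈ 75.31 dB
∠L = 0.78° − 90.00° = -89.22°

75.3 dB, -89.2°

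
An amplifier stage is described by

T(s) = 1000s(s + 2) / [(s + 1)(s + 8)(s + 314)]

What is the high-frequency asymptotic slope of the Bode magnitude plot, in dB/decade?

-20 dB/decade

Each pole contributes −20 dB/decade at high frequency; each zero contributes +20 dB/decade.
Net: 2 zero(s) − 3 pole(s) → -20 dB/decade.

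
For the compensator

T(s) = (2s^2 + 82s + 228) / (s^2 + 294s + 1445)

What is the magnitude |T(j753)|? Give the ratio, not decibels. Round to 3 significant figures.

Substitute s = j753:
Numerator: 2(j753)^2 + 82(j753) + 228 = -1133790 + j61746
Denominator: (j753)^2 + 294(j753) + 1445 = -565564 + j221382
|N| = √(1133790² + 61746²) ≈ 1.1355e+06, ∠N ≈ 176.88°
|D| = √(565564² + 221382²) ≈ 6.0735e+05, ∠D ≈ 158.62°
|T| = 1.1355e+06 / 6.0735e+05 ≈ 1.8696

1.87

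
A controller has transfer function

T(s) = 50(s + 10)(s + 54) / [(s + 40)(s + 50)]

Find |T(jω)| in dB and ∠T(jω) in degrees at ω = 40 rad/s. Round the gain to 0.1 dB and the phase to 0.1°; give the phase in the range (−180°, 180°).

At s = jω = j40:
zero (s+10): 10 + j40 → |·| = √(10²+40²) = √1700 ≈ 41.231, ∠ = arctan(40/10) ≈ 75.96°
zero (s+54): 54 + j40 → |·| = √(54²+40²) = √4516 ≈ 67.201, ∠ = arctan(40/54) ≈ 36.53°
pole (s+40): 40 + j40 → |·| = √(40²+40²) = √3200 ≈ 56.569, ∠ = arctan(40/40) ≈ 45.00°
pole (s+50): 50 + j40 → |·| = √(50²+40²) = √4100 ≈ 64.031, ∠ = arctan(40/50) ≈ 38.66°
|T| = 50 · 2770.8 / 3622.2 ≈ 38.247
Gain = 20 log₁₀(38.247) ≈ 31.65 dB
∠T = 112.49° − 83.66° = 28.83°

31.7 dB, 28.8°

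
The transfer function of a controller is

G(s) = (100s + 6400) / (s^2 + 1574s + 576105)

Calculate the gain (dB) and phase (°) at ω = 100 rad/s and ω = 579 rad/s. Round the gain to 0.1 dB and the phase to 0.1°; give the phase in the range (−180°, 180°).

Substitute s = j100:
Numerator: 100(j100) + 6400 = 6400 + j10000
Denominator: (j100)^2 + 1574(j100) + 576105 = 566105 + j157400
|N| = √(6400² + 10000²) ≈ 11873, ∠N ≈ 57.38°
|D| = √(566105² + 157400²) ≈ 5.8758e+05, ∠D ≈ 15.54°
|G| = 11873 / 5.8758e+05 ≈ 0.020207
Gain = 20 log₁₀(0.020207) ≈ -33.89 dB
∠G = 57.38° − 15.54° = 41.84°

Substitute s = j579:
Numerator: 100(j579) + 6400 = 6400 + j57900
Denominator: (j579)^2 + 1574(j579) + 576105 = 240864 + j911346
|N| = √(6400² + 57900²) ≈ 58253, ∠N ≈ 83.69°
|D| = √(240864² + 911346²) ≈ 9.4264e+05, ∠D ≈ 75.20°
|G| = 58253 / 9.4264e+05 ≈ 0.061798
Gain = 20 log₁₀(0.061798) ≈ -24.18 dB
∠G = 83.69° − 75.20° = 8.49°

ω = 100: -33.9 dB, 41.8°; ω = 579: -24.2 dB, 8.5°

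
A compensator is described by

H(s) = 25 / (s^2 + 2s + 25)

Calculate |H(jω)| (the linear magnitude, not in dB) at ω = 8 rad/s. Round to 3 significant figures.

0.593

At s = jω = j8:
quadratic: (j8)² + 2·j8 + 25 = -39 + j16 → |·| ≈ 42.154, ∠ ≈ 157.69°
|H| = 25 / 42.154 ≈ 0.59306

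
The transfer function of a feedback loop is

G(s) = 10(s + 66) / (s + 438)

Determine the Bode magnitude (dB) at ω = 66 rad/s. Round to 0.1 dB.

At s = jω = j66:
zero (s+66): 66 + j66 → |·| = √(66²+66²) = √8712 ≈ 93.338, ∠ = arctan(66/66) ≈ 45.00°
pole (s+438): 438 + j66 → |·| = √(438²+66²) = √196200 ≈ 442.94, ∠ = arctan(66/438) ≈ 8.57°
|G| = 10 · 93.338 / 442.94 ≈ 2.1072
Gain = 20 log₁₀(2.1072) ≈ 6.47 dB

6.5 dB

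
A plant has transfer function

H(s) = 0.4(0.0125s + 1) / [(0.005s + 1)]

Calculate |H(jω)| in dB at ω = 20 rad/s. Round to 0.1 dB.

At ω = 20 rad/s:
zero (1 + j20·0.0125) = 1 + j0.25 → |·| ≈ 1.0308, ∠ ≈ 14.04°
pole (1 + j20·0.005) = 1 + j0.1 → |·| ≈ 1.005, ∠ ≈ 5.71°
|H| = 0.4 · 1.0308 / (1.005) ≈ 0.41027
Gain = 20 log₁₀(0.41027) ≈ -7.74 dB

-7.7 dB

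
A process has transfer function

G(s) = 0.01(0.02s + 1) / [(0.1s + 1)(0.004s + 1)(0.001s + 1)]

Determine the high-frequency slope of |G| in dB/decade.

Each pole contributes −20 dB/decade at high frequency; each zero contributes +20 dB/decade.
Net: 1 zero(s) − 3 pole(s) → -40 dB/decade.

-40 dB/decade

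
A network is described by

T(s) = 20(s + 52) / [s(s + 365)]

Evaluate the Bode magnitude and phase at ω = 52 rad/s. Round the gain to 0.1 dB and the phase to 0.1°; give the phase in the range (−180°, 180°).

-22.3 dB, -53.1°

At s = jω = j52:
zero (s+52): 52 + j52 → |·| = √(52²+52²) = √5408 ≈ 73.539, ∠ = arctan(52/52) ≈ 45.00°
pole (s+365): 365 + j52 → |·| = √(365²+52²) = √135929 ≈ 368.69, ∠ = arctan(52/365) ≈ 8.11°
pole at origin: |s| = 52, ∠ = 90.00° (in denominator)
|T| = 20 · 73.539 / 19172 ≈ 0.076715
Gain = 20 log₁₀(0.076715) ≈ -22.30 dB
∠T = 45.00° − 98.11° = -53.11°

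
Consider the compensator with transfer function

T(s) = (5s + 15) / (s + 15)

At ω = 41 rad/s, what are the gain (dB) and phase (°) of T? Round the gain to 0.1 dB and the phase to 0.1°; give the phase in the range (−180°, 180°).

13.5 dB, 15.9°

Substitute s = j41:
Numerator: 5(j41) + 15 = 15 + j205
Denominator: (j41) + 15 = 15 + j41
|N| = √(15² + 205²) ≈ 205.55, ∠N ≈ 85.82°
|D| = √(15² + 41²) ≈ 43.658, ∠D ≈ 69.90°
|T| = 205.55 / 43.658 ≈ 4.7082
Gain = 20 log₁₀(4.7082) ≈ 13.46 dB
∠T = 85.82° − 69.90° = 15.92°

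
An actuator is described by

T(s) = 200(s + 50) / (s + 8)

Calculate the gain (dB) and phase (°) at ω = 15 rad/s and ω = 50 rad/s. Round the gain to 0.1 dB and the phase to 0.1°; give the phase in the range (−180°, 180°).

At s = jω = j15:
zero (s+50): 50 + j15 → |·| = √(50²+15²) = √2725 ≈ 52.202, ∠ = arctan(15/50) ≈ 16.70°
pole (s+8): 8 + j15 → |·| = √(8²+15²) = √289 ≈ 17, ∠ = arctan(15/8) ≈ 61.93°
|T| = 200 · 52.202 / 17 ≈ 614.14
Gain = 20 log₁₀(614.14) ≈ 55.77 dB
∠T = 16.70° − 61.93° = -45.23°

At s = jω = j50:
zero (s+50): 50 + j50 → |·| = √(50²+50²) = √5000 ≈ 70.711, ∠ = arctan(50/50) ≈ 45.00°
pole (s+8): 8 + j50 → |·| = √(8²+50²) = √2564 ≈ 50.636, ∠ = arctan(50/8) ≈ 80.91°
|T| = 200 · 70.711 / 50.636 ≈ 279.29
Gain = 20 log₁₀(279.29) ≈ 48.92 dB
∠T = 45.00° − 80.91° = -35.91°

ω = 15: 55.8 dB, -45.2°; ω = 50: 48.9 dB, -35.9°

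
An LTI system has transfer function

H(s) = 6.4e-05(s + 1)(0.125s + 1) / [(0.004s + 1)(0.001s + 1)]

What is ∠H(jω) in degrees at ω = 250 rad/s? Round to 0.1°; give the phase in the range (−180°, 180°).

At ω = 250 rad/s:
zero (1 + j250·1) = 1 + j250 → |·| ≈ 250, ∠ ≈ 89.77°
zero (1 + j250·0.125) = 1 + j31.25 → |·| ≈ 31.266, ∠ ≈ 88.17°
pole (1 + j250·0.004) = 1 + j1 → |·| ≈ 1.4142, ∠ ≈ 45.00°
pole (1 + j250·0.001) = 1 + j0.25 → |·| ≈ 1.0308, ∠ ≈ 14.04°
∠H = (89.77° + 88.17°) − (45.00° + 14.04°) = 118.90°

118.9°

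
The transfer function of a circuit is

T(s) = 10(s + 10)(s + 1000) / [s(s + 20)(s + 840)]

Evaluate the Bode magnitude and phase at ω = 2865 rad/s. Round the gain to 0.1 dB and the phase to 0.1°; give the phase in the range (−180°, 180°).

-49.0 dB, -92.7°

At s = jω = j2865:
zero (s+10): 10 + j2865 → |·| = √(10²+2865²) = √8208325 ≈ 2865, ∠ = arctan(2865/10) ≈ 89.80°
zero (s+1000): 1000 + j2865 → |·| = √(1000²+2865²) = √9208225 ≈ 3034.5, ∠ = arctan(2865/1000) ≈ 70.76°
pole (s+20): 20 + j2865 → |·| = √(20²+2865²) = √8208625 ≈ 2865.1, ∠ = arctan(2865/20) ≈ 89.60°
pole (s+840): 840 + j2865 → |·| = √(840²+2865²) = √8913825 ≈ 2985.6, ∠ = arctan(2865/840) ≈ 73.66°
pole at origin: |s| = 2865, ∠ = 90.00° (in denominator)
|T| = 10 · 8.6938e+06 / 2.4507e+10 ≈ 0.0035475
Gain = 20 log₁₀(0.0035475) ≈ -49.00 dB
∠T = 160.56° − 253.26° = -92.70°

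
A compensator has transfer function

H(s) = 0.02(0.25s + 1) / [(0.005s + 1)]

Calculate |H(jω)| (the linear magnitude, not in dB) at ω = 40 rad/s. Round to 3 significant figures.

At ω = 40 rad/s:
zero (1 + j40·0.25) = 1 + j10 → |·| ≈ 10.05, ∠ ≈ 84.29°
pole (1 + j40·0.005) = 1 + j0.2 → |·| ≈ 1.0198, ∠ ≈ 11.31°
|H| = 0.02 · 10.05 / (1.0198) ≈ 0.1971

0.197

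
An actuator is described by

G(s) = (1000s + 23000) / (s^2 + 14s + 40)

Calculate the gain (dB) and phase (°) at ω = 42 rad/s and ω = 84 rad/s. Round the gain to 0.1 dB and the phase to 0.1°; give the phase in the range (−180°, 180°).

ω = 42: 28.4 dB, -99.9°; ω = 84: 21.8 dB, -95.8°

Substitute s = j42:
Numerator: 1000(j42) + 23000 = 23000 + j42000
Denominator: (j42)^2 + 14(j42) + 40 = -1724 + j588
|N| = √(23000² + 42000²) ≈ 47885, ∠N ≈ 61.29°
|D| = √(1724² + 588²) ≈ 1821.5, ∠D ≈ 161.17°
|G| = 47885 / 1821.5 ≈ 26.289
Gain = 20 log₁₀(26.289) ≈ 28.40 dB
∠G = 61.29° − 161.17° = -99.88°

Substitute s = j84:
Numerator: 1000(j84) + 23000 = 23000 + j84000
Denominator: (j84)^2 + 14(j84) + 40 = -7016 + j1176
|N| = √(23000² + 84000²) ≈ 87092, ∠N ≈ 74.69°
|D| = √(7016² + 1176²) ≈ 7113.9, ∠D ≈ 170.48°
|G| = 87092 / 7113.9 ≈ 12.243
Gain = 20 log₁₀(12.243) ≈ 21.76 dB
∠G = 74.69° − 170.48° = -95.79°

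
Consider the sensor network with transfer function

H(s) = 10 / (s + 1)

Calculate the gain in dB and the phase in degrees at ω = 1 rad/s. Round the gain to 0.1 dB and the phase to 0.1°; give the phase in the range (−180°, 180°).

17.0 dB, -45.0°

At s = jω = j1:
pole (s+1): 1 + j1 → |·| = √(1²+1²) = √2 ≈ 1.4142, ∠ = arctan(1/1) ≈ 45.00°
|H| = 10 / 1.4142 ≈ 7.0711
Gain = 20 log₁₀(7.0711) ≈ 16.99 dB
∠H = 0.00° − 45.00° = -45.00°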